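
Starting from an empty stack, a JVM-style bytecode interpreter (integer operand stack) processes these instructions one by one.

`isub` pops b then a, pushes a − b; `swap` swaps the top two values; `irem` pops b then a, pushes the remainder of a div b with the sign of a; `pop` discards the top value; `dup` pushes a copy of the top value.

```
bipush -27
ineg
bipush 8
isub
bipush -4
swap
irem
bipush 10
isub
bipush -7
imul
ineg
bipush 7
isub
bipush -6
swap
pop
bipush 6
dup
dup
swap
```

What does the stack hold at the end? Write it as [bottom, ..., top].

[-6, 6, 6, 6]

bipush -27 → [-27]
ineg       → [27]
bipush 8   → [27, 8]
isub       → [19]
bipush -4  → [19, -4]
swap       → [-4, 19]
irem       → [-4]
bipush 10  → [-4, 10]
isub       → [-14]
bipush -7  → [-14, -7]
imul       → [98]
ineg       → [-98]
bipush 7   → [-98, 7]
isub       → [-105]
bipush -6  → [-105, -6]
swap       → [-6, -105]
pop        → [-6]
bipush 6   → [-6, 6]
dup        → [-6, 6, 6]
dup        → [-6, 6, 6, 6]
swap       → [-6, 6, 6, 6]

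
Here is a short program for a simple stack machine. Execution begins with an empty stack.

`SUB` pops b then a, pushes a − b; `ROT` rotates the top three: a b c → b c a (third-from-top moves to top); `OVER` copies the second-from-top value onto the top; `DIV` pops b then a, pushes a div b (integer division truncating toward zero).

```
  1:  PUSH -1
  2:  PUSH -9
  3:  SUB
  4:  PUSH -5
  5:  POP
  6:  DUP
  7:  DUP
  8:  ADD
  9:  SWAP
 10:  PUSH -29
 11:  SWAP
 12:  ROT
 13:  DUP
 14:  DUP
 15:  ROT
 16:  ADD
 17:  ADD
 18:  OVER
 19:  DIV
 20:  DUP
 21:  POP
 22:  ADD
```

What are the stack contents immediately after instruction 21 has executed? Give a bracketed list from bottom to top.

[-29, 8, 6]

PUSH -1  → [-1]
PUSH -9  → [-1, -9]
SUB      → [8]
PUSH -5  → [8, -5]
POP      → [8]
DUP      → [8, 8]
DUP      → [8, 8, 8]
ADD      → [8, 16]
SWAP     → [16, 8]
PUSH -29 → [16, 8, -29]
SWAP     → [16, -29, 8]
ROT      → [-29, 8, 16]
DUP      → [-29, 8, 16, 16]
DUP      → [-29, 8, 16, 16, 16]
ROT      → [-29, 8, 16, 16, 16]
ADD      → [-29, 8, 16, 32]
ADD      → [-29, 8, 48]
OVER     → [-29, 8, 48, 8]
DIV      → [-29, 8, 6]
DUP      → [-29, 8, 6, 6]
POP      → [-29, 8, 6]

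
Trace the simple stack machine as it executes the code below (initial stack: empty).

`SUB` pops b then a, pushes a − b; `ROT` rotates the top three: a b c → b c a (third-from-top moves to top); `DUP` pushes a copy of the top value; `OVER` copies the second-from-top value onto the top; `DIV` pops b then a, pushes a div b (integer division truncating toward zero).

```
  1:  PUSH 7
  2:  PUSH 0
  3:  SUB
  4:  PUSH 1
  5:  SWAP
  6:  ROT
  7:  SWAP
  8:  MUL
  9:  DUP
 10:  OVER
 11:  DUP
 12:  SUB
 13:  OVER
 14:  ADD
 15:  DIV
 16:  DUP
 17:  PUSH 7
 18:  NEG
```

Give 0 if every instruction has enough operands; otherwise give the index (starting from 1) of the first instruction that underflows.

PUSH 7 -> [7]
PUSH 0 -> [7, 0]
SUB    -> [7]
PUSH 1 -> [7, 1]
SWAP   -> [1, 7]
ROT  — needs 3 operands, stack has 2 → underflow

6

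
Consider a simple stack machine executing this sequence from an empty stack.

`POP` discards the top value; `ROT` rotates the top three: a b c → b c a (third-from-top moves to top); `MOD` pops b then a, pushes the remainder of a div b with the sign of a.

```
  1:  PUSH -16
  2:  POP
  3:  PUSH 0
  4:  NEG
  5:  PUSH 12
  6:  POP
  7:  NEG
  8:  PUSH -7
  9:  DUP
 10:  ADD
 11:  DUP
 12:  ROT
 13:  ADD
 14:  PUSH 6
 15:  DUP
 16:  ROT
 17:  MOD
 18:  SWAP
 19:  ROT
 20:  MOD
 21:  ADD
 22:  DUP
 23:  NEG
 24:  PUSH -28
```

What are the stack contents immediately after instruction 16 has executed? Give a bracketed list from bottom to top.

[-14, 6, 6, -14]

PUSH -16  [-16]
POP       []
PUSH 0    [0]
NEG       [0]
PUSH 12   [0, 12]
POP       [0]
NEG       [0]
PUSH -7   [0, -7]
DUP       [0, -7, -7]
ADD       [0, -14]
DUP       [0, -14, -14]
ROT       [-14, -14, 0]
ADD       [-14, -14]
PUSH 6    [-14, -14, 6]
DUP       [-14, -14, 6, 6]
ROT       [-14, 6, 6, -14]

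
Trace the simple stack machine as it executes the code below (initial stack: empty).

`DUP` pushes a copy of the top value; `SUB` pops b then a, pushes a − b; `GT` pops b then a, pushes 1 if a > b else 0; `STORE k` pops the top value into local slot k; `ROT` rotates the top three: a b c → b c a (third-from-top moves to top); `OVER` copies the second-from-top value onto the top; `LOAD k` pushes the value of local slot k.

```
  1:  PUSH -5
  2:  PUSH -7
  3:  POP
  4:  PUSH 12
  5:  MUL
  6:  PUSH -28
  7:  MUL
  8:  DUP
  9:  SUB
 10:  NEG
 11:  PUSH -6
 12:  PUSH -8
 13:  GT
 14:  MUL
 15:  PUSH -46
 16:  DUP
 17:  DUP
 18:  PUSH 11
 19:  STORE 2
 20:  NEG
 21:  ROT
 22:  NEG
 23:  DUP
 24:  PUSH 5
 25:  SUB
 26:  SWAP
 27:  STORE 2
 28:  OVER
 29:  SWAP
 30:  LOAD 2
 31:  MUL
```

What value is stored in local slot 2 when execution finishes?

PUSH -5  → [-5]
PUSH -7  → [-5, -7]
POP      → [-5]
PUSH 12  → [-5, 12]
MUL      → [-60]
PUSH -28 → [-60, -28]
MUL      → [1680]
DUP      → [1680, 1680]
SUB      → [0]
NEG      → [0]
PUSH -6  → [0, -6]
PUSH -8  → [0, -6, -8]
GT       → [0, 1]
MUL      → [0]
PUSH -46 → [0, -46]
DUP      → [0, -46, -46]
DUP      → [0, -46, -46, -46]
PUSH 11  → [0, -46, -46, -46, 11]
STORE 2  → [0, -46, -46, -46]
NEG      → [0, -46, -46, 46]
ROT      → [0, -46, 46, -46]
NEG      → [0, -46, 46, 46]
DUP      → [0, -46, 46, 46, 46]
PUSH 5   → [0, -46, 46, 46, 46, 5]
SUB      → [0, -46, 46, 46, 41]
SWAP     → [0, -46, 46, 41, 46]
STORE 2  → [0, -46, 46, 41]
OVER     → [0, -46, 46, 41, 46]
SWAP     → [0, -46, 46, 46, 41]
LOAD 2   → [0, -46, 46, 46, 41, 46]
MUL      → [0, -46, 46, 46, 1886]

46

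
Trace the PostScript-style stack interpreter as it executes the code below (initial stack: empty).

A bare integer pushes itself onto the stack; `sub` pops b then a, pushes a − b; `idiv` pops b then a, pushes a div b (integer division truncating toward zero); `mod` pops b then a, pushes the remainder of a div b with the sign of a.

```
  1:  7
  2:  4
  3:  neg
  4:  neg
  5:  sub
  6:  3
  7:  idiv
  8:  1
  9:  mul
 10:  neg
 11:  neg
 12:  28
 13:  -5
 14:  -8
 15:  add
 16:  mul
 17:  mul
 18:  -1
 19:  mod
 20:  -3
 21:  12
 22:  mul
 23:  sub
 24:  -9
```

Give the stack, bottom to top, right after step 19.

[0]

7    : 7
4    : 7 4
neg  : 7 -4
neg  : 7 4
sub  : 3
3    : 3 3
idiv : 1
1    : 1 1
mul  : 1
neg  : -1
neg  : 1
28   : 1 28
-5   : 1 28 -5
-8   : 1 28 -5 -8
add  : 1 28 -13
mul  : 1 -364
mul  : -364
-1   : -364 -1
mod  : 0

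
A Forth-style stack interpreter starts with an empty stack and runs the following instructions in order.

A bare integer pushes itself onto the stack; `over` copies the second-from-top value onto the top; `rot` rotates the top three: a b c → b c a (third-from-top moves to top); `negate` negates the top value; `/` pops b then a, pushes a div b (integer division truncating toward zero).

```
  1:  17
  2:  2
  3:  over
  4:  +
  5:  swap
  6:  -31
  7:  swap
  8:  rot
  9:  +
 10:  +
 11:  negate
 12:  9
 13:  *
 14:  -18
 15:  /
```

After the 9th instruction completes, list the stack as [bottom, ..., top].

[-31, 36]

17   → 17
2    → 17 2
over → 17 2 17
+    → 17 19
swap → 19 17
-31  → 19 17 -31
swap → 19 -31 17
rot  → -31 17 19
+    → -31 36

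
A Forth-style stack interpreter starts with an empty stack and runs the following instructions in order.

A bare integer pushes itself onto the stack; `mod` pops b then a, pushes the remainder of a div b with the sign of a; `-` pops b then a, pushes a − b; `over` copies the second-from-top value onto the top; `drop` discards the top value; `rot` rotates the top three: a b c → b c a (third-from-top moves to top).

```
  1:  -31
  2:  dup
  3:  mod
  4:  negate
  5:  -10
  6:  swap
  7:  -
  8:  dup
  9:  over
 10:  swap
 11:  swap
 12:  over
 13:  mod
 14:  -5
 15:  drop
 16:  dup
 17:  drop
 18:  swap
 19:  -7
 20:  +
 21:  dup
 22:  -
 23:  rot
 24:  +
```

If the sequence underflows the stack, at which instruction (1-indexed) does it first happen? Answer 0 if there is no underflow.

0

-31    : [-31]
dup    : [-31, -31]
mod    : [0]
negate : [0]
-10    : [0, -10]
swap   : [-10, 0]
-      : [-10]
dup    : [-10, -10]
over   : [-10, -10, -10]
swap   : [-10, -10, -10]
swap   : [-10, -10, -10]
over   : [-10, -10, -10, -10]
mod    : [-10, -10, 0]
-5     : [-10, -10, 0, -5]
drop   : [-10, -10, 0]
dup    : [-10, -10, 0, 0]
drop   : [-10, -10, 0]
swap   : [-10, 0, -10]
-7     : [-10, 0, -10, -7]
+      : [-10, 0, -17]
dup    : [-10, 0, -17, -17]
-      : [-10, 0, 0]
rot    : [0, 0, -10]
+      : [0, -10]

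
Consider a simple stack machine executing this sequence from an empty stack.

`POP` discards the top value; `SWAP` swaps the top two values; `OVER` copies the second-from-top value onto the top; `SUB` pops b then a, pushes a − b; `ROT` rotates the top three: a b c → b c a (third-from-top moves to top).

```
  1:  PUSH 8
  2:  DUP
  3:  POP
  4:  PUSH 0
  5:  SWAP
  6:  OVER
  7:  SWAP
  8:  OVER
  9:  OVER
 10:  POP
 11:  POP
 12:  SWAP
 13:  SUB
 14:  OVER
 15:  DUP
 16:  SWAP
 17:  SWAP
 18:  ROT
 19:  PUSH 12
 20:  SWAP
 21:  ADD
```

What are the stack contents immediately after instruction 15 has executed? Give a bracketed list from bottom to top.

PUSH 8 → [8]
DUP    → [8, 8]
POP    → [8]
PUSH 0 → [8, 0]
SWAP   → [0, 8]
OVER   → [0, 8, 0]
SWAP   → [0, 0, 8]
OVER   → [0, 0, 8, 0]
OVER   → [0, 0, 8, 0, 8]
POP    → [0, 0, 8, 0]
POP    → [0, 0, 8]
SWAP   → [0, 8, 0]
SUB    → [0, 8]
OVER   → [0, 8, 0]
DUP    → [0, 8, 0, 0]

[0, 8, 0, 0]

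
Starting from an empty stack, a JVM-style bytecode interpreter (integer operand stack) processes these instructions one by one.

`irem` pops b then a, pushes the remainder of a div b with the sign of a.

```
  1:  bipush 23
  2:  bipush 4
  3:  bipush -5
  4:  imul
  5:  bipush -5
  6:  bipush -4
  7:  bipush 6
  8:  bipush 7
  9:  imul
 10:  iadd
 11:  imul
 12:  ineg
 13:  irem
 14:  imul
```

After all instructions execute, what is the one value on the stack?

-460

bipush 23 -> 23
bipush 4  -> 23 4
bipush -5 -> 23 4 -5
imul      -> 23 -20
bipush -5 -> 23 -20 -5
bipush -4 -> 23 -20 -5 -4
bipush 6  -> 23 -20 -5 -4 6
bipush 7  -> 23 -20 -5 -4 6 7
imul      -> 23 -20 -5 -4 42
iadd      -> 23 -20 -5 38
imul      -> 23 -20 -190
ineg      -> 23 -20 190
irem      -> 23 -20
imul      -> -460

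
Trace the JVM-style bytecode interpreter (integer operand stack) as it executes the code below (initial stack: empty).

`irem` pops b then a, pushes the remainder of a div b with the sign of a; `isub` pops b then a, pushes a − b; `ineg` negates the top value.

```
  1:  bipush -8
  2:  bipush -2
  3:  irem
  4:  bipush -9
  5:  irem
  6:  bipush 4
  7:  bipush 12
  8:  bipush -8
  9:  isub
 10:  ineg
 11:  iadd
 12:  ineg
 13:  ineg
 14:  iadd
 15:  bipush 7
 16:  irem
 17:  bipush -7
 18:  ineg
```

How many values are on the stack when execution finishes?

2

bipush -8 → -8
bipush -2 → -8 -2
irem      → 0
bipush -9 → 0 -9
irem      → 0
bipush 4  → 0 4
bipush 12 → 0 4 12
bipush -8 → 0 4 12 -8
isub      → 0 4 20
ineg      → 0 4 -20
iadd      → 0 -16
ineg      → 0 16
ineg      → 0 -16
iadd      → -16
bipush 7  → -16 7
irem      → -2
bipush -7 → -2 -7
ineg      → -2 7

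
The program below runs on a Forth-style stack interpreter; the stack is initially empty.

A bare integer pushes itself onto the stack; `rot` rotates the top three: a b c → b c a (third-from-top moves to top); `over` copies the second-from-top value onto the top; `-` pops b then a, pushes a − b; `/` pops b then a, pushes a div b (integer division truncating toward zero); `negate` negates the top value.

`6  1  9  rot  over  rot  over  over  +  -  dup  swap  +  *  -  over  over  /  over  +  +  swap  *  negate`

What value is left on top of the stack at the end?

6      : [6]
1      : [6, 1]
9      : [6, 1, 9]
rot    : [1, 9, 6]
over   : [1, 9, 6, 9]
rot    : [1, 6, 9, 9]
over   : [1, 6, 9, 9, 9]
over   : [1, 6, 9, 9, 9, 9]
+      : [1, 6, 9, 9, 18]
-      : [1, 6, 9, -9]
dup    : [1, 6, 9, -9, -9]
swap   : [1, 6, 9, -9, -9]
+      : [1, 6, 9, -18]
*      : [1, 6, -162]
-      : [1, 168]
over   : [1, 168, 1]
over   : [1, 168, 1, 168]
/      : [1, 168, 0]
over   : [1, 168, 0, 168]
+      : [1, 168, 168]
+      : [1, 336]
swap   : [336, 1]
*      : [336]
negate : [-336]

-336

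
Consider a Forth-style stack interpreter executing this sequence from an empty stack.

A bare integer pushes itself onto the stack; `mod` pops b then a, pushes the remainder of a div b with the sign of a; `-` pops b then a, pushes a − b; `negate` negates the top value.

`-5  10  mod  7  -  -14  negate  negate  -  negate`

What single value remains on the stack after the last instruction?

-2

-5     : [-5]
10     : [-5, 10]
mod    : [-5]
7      : [-5, 7]
-      : [-12]
-14    : [-12, -14]
negate : [-12, 14]
negate : [-12, -14]
-      : [2]
negate : [-2]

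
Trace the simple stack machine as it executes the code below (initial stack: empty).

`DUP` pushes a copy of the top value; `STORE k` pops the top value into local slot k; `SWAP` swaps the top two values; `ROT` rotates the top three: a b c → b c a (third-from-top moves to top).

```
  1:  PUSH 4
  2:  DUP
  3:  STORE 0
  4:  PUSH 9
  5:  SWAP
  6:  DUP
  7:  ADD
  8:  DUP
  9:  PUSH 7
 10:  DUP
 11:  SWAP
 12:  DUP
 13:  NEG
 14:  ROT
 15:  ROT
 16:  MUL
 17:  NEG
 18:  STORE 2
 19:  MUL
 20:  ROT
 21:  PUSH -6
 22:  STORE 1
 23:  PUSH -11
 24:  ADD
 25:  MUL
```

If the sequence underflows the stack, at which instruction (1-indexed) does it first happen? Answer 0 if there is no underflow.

0

PUSH 4    4
DUP       4 4
STORE 0   4
PUSH 9    4 9
SWAP      9 4
DUP       9 4 4
ADD       9 8
DUP       9 8 8
PUSH 7    9 8 8 7
DUP       9 8 8 7 7
SWAP      9 8 8 7 7
DUP       9 8 8 7 7 7
NEG       9 8 8 7 7 -7
ROT       9 8 8 7 -7 7
ROT       9 8 8 -7 7 7
MUL       9 8 8 -7 49
NEG       9 8 8 -7 -49
STORE 2   9 8 8 -7
MUL       9 8 -56
ROT       8 -56 9
PUSH -6   8 -56 9 -6
STORE 1   8 -56 9
PUSH -11  8 -56 9 -11
ADD       8 -56 -2
MUL       8 112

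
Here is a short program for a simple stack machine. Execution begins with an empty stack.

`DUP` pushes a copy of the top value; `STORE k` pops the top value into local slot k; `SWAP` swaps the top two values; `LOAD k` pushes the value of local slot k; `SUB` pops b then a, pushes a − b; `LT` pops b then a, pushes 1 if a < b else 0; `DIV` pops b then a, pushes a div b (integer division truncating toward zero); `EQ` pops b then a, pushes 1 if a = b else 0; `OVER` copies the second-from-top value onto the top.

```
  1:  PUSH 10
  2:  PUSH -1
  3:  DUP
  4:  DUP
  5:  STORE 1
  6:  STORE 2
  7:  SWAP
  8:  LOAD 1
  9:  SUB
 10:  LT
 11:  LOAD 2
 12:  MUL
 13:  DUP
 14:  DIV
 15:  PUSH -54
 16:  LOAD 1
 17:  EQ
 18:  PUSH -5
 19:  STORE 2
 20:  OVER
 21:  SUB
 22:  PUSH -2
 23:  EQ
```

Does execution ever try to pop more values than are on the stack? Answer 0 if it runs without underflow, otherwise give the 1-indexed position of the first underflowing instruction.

0

PUSH 10  -> 10
PUSH -1  -> 10 -1
DUP      -> 10 -1 -1
DUP      -> 10 -1 -1 -1
STORE 1  -> 10 -1 -1
STORE 2  -> 10 -1
SWAP     -> -1 10
LOAD 1   -> -1 10 -1
SUB      -> -1 11
LT       -> 1
LOAD 2   -> 1 -1
MUL      -> -1
DUP      -> -1 -1
DIV      -> 1
PUSH -54 -> 1 -54
LOAD 1   -> 1 -54 -1
EQ       -> 1 0
PUSH -5  -> 1 0 -5
STORE 2  -> 1 0
OVER     -> 1 0 1
SUB      -> 1 -1
PUSH -2  -> 1 -1 -2
EQ       -> 1 0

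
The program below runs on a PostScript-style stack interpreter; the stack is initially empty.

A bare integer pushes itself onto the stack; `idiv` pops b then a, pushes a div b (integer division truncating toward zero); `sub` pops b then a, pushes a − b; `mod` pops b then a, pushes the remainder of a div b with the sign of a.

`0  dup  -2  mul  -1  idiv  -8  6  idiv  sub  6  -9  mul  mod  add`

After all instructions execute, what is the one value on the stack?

0    : 0
dup  : 0 0
-2   : 0 0 -2
mul  : 0 0
-1   : 0 0 -1
idiv : 0 0
-8   : 0 0 -8
6    : 0 0 -8 6
idiv : 0 0 -1
sub  : 0 1
6    : 0 1 6
-9   : 0 1 6 -9
mul  : 0 1 -54
mod  : 0 1
add  : 1

1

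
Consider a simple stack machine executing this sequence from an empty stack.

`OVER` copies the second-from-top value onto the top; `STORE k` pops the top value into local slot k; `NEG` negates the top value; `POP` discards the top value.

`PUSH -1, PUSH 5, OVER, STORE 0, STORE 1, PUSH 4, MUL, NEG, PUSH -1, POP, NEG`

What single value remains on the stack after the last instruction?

PUSH -1 → -1
PUSH 5  → -1 5
OVER    → -1 5 -1
STORE 0 → -1 5
STORE 1 → -1
PUSH 4  → -1 4
MUL     → -4
NEG     → 4
PUSH -1 → 4 -1
POP     → 4
NEG     → -4

-4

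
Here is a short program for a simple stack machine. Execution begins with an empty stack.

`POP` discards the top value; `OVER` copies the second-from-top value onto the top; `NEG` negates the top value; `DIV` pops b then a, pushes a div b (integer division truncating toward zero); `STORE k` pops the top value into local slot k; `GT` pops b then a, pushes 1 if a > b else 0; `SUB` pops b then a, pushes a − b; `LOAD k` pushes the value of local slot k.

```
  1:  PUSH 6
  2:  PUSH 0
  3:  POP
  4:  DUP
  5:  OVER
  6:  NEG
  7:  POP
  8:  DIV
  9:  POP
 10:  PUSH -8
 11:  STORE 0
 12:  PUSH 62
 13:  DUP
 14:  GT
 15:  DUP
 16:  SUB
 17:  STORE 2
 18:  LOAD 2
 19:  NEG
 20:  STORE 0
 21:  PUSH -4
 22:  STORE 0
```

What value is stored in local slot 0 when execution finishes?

-4

PUSH 6  -> [6]
PUSH 0  -> [6, 0]
POP     -> [6]
DUP     -> [6, 6]
OVER    -> [6, 6, 6]
NEG     -> [6, 6, -6]
POP     -> [6, 6]
DIV     -> [1]
POP     -> []
PUSH -8 -> [-8]
STORE 0 -> []
PUSH 62 -> [62]
DUP     -> [62, 62]
GT      -> [0]
DUP     -> [0, 0]
SUB     -> [0]
STORE 2 -> []
LOAD 2  -> [0]
NEG     -> [0]
STORE 0 -> []
PUSH -4 -> [-4]
STORE 0 -> []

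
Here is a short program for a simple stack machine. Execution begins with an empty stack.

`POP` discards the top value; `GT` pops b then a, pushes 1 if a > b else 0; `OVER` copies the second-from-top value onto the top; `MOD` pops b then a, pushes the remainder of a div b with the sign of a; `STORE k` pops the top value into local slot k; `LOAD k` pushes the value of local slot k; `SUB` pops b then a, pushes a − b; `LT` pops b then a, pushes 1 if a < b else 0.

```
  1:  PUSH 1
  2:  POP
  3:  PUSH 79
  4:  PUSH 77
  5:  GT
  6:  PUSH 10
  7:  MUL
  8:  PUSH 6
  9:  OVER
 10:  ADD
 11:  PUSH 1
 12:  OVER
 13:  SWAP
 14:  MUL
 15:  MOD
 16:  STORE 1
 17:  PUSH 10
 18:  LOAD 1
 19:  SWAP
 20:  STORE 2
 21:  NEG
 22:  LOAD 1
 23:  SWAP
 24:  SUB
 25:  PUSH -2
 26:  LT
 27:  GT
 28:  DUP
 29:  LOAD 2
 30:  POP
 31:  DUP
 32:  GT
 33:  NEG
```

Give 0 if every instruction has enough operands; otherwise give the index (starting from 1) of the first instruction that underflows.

PUSH 1  : 1
POP     : (empty)
PUSH 79 : 79
PUSH 77 : 79 77
GT      : 1
PUSH 10 : 1 10
MUL     : 10
PUSH 6  : 10 6
OVER    : 10 6 10
ADD     : 10 16
PUSH 1  : 10 16 1
OVER    : 10 16 1 16
SWAP    : 10 16 16 1
MUL     : 10 16 16
MOD     : 10 0
STORE 1 : 10
PUSH 10 : 10 10
LOAD 1  : 10 10 0
SWAP    : 10 0 10
STORE 2 : 10 0
NEG     : 10 0
LOAD 1  : 10 0 0
SWAP    : 10 0 0
SUB     : 10 0
PUSH -2 : 10 0 -2
LT      : 10 0
GT      : 1
DUP     : 1 1
LOAD 2  : 1 1 10
POP     : 1 1
DUP     : 1 1 1
GT      : 1 0
NEG     : 1 0

0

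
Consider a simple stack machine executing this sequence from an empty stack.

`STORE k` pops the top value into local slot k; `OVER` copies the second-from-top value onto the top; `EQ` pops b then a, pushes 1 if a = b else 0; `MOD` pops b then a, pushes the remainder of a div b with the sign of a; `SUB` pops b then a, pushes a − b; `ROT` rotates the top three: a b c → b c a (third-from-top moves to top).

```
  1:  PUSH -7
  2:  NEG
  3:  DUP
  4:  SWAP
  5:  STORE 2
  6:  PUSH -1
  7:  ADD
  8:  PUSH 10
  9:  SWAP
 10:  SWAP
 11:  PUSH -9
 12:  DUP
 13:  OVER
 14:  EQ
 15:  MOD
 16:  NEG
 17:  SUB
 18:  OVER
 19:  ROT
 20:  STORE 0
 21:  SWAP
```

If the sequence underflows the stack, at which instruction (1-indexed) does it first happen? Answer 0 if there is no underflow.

PUSH -7  -7
NEG      7
DUP      7 7
SWAP     7 7
STORE 2  7
PUSH -1  7 -1
ADD      6
PUSH 10  6 10
SWAP     10 6
SWAP     6 10
PUSH -9  6 10 -9
DUP      6 10 -9 -9
OVER     6 10 -9 -9 -9
EQ       6 10 -9 1
MOD      6 10 0
NEG      6 10 0
SUB      6 10
OVER     6 10 6
ROT      10 6 6
STORE 0  10 6
SWAP     6 10

0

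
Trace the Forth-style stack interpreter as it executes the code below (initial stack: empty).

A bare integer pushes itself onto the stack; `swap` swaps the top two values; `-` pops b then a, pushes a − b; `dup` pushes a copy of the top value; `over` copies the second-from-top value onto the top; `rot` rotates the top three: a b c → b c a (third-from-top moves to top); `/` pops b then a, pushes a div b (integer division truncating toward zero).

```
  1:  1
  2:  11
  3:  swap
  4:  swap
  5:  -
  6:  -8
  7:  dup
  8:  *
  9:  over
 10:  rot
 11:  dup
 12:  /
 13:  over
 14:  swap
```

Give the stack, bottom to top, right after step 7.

[-10, -8, -8]

1     [1]
11    [1, 11]
swap  [11, 1]
swap  [1, 11]
-     [-10]
-8    [-10, -8]
dup   [-10, -8, -8]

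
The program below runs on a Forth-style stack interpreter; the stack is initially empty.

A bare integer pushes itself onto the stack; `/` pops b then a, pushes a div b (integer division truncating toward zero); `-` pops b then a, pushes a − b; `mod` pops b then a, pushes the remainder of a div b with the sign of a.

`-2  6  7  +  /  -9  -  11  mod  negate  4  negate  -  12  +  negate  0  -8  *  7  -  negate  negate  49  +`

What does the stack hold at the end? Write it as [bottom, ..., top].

-2     → [-2]
6      → [-2, 6]
7      → [-2, 6, 7]
+      → [-2, 13]
/      → [0]
-9     → [0, -9]
-      → [9]
11     → [9, 11]
mod    → [9]
negate → [-9]
4      → [-9, 4]
negate → [-9, -4]
-      → [-5]
12     → [-5, 12]
+      → [7]
negate → [-7]
0      → [-7, 0]
-8     → [-7, 0, -8]
*      → [-7, 0]
7      → [-7, 0, 7]
-      → [-7, -7]
negate → [-7, 7]
negate → [-7, -7]
49     → [-7, -7, 49]
+      → [-7, 42]

[-7, 42]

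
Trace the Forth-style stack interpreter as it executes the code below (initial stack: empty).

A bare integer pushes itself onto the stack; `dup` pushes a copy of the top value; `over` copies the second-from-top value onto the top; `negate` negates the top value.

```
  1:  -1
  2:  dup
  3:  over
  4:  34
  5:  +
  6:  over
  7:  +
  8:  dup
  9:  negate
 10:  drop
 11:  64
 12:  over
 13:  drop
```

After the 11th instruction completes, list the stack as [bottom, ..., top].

-1     -> [-1]
dup    -> [-1, -1]
over   -> [-1, -1, -1]
34     -> [-1, -1, -1, 34]
+      -> [-1, -1, 33]
over   -> [-1, -1, 33, -1]
+      -> [-1, -1, 32]
dup    -> [-1, -1, 32, 32]
negate -> [-1, -1, 32, -32]
drop   -> [-1, -1, 32]
64     -> [-1, -1, 32, 64]

[-1, -1, 32, 64]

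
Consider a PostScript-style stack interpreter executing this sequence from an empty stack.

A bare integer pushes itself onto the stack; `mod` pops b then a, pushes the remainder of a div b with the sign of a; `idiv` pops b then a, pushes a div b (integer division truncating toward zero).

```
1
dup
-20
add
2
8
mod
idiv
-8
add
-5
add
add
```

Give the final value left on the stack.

1    → [1]
dup  → [1, 1]
-20  → [1, 1, -20]
add  → [1, -19]
2    → [1, -19, 2]
8    → [1, -19, 2, 8]
mod  → [1, -19, 2]
idiv → [1, -9]
-8   → [1, -9, -8]
add  → [1, -17]
-5   → [1, -17, -5]
add  → [1, -22]
add  → [-21]

-21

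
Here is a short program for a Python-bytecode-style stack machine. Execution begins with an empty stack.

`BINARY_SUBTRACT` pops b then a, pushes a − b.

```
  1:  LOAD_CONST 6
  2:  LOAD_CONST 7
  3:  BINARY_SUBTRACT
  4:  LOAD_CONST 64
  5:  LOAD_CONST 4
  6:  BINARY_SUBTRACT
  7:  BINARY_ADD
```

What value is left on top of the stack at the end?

LOAD_CONST 6    : [6]
LOAD_CONST 7    : [6, 7]
BINARY_SUBTRACT : [-1]
LOAD_CONST 64   : [-1, 64]
LOAD_CONST 4    : [-1, 64, 4]
BINARY_SUBTRACT : [-1, 60]
BINARY_ADD      : [59]

59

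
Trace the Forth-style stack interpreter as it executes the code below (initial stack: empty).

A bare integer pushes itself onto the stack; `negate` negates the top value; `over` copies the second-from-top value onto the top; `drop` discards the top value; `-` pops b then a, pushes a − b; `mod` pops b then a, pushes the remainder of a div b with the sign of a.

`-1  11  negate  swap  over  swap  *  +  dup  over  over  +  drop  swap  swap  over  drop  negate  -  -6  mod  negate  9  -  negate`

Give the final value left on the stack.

-1     → [-1]
11     → [-1, 11]
negate → [-1, -11]
swap   → [-11, -1]
over   → [-11, -1, -11]
swap   → [-11, -11, -1]
*      → [-11, 11]
+      → [0]
dup    → [0, 0]
over   → [0, 0, 0]
over   → [0, 0, 0, 0]
+      → [0, 0, 0]
drop   → [0, 0]
swap   → [0, 0]
swap   → [0, 0]
over   → [0, 0, 0]
drop   → [0, 0]
negate → [0, 0]
-      → [0]
-6     → [0, -6]
mod    → [0]
negate → [0]
9      → [0, 9]
-      → [-9]
negate → [9]

9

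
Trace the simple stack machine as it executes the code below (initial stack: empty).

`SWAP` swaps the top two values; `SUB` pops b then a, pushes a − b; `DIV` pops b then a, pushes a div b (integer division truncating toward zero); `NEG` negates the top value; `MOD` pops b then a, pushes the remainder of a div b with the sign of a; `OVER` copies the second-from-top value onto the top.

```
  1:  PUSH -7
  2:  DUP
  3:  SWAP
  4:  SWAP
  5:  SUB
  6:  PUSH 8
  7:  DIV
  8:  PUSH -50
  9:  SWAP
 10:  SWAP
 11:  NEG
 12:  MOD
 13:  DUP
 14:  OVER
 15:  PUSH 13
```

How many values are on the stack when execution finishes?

4

PUSH -7  → [-7]
DUP      → [-7, -7]
SWAP     → [-7, -7]
SWAP     → [-7, -7]
SUB      → [0]
PUSH 8   → [0, 8]
DIV      → [0]
PUSH -50 → [0, -50]
SWAP     → [-50, 0]
SWAP     → [0, -50]
NEG      → [0, 50]
MOD      → [0]
DUP      → [0, 0]
OVER     → [0, 0, 0]
PUSH 13  → [0, 0, 0, 13]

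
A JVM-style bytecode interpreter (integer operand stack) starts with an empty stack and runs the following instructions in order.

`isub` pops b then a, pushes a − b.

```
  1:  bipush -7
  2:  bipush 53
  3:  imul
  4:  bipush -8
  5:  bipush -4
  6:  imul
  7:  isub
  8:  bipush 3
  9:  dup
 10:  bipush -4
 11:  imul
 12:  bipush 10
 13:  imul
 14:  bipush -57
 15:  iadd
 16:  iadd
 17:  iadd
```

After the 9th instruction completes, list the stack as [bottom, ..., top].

bipush -7  -7
bipush 53  -7 53
imul       -371
bipush -8  -371 -8
bipush -4  -371 -8 -4
imul       -371 32
isub       -403
bipush 3   -403 3
dup        -403 3 3

[-403, 3, 3]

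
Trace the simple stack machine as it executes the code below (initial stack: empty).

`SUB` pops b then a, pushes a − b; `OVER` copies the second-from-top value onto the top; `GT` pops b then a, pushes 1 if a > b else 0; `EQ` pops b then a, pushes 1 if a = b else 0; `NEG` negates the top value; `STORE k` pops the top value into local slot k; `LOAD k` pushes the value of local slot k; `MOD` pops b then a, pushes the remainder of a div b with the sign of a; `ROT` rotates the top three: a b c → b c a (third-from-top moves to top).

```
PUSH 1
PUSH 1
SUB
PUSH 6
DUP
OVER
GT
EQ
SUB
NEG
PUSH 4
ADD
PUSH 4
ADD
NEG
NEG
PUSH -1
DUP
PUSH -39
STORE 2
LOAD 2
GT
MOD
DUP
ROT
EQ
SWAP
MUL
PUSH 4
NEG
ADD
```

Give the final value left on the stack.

PUSH 1   : 1
PUSH 1   : 1 1
SUB      : 0
PUSH 6   : 0 6
DUP      : 0 6 6
OVER     : 0 6 6 6
GT       : 0 6 0
EQ       : 0 0
SUB      : 0
NEG      : 0
PUSH 4   : 0 4
ADD      : 4
PUSH 4   : 4 4
ADD      : 8
NEG      : -8
NEG      : 8
PUSH -1  : 8 -1
DUP      : 8 -1 -1
PUSH -39 : 8 -1 -1 -39
STORE 2  : 8 -1 -1
LOAD 2   : 8 -1 -1 -39
GT       : 8 -1 1
MOD      : 8 0
DUP      : 8 0 0
ROT      : 0 0 8
EQ       : 0 0
SWAP     : 0 0
MUL      : 0
PUSH 4   : 0 4
NEG      : 0 -4
ADD      : -4

-4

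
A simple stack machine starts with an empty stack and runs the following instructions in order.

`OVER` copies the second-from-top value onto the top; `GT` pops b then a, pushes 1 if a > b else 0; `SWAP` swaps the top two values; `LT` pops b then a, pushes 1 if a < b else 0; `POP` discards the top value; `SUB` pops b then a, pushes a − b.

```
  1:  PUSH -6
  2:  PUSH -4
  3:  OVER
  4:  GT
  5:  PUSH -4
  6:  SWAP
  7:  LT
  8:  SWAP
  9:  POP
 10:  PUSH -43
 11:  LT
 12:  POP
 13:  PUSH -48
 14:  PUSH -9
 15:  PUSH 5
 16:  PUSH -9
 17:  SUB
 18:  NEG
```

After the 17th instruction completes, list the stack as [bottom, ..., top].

[-48, -9, 14]

PUSH -6  -> [-6]
PUSH -4  -> [-6, -4]
OVER     -> [-6, -4, -6]
GT       -> [-6, 1]
PUSH -4  -> [-6, 1, -4]
SWAP     -> [-6, -4, 1]
LT       -> [-6, 1]
SWAP     -> [1, -6]
POP      -> [1]
PUSH -43 -> [1, -43]
LT       -> [0]
POP      -> []
PUSH -48 -> [-48]
PUSH -9  -> [-48, -9]
PUSH 5   -> [-48, -9, 5]
PUSH -9  -> [-48, -9, 5, -9]
SUB      -> [-48, -9, 14]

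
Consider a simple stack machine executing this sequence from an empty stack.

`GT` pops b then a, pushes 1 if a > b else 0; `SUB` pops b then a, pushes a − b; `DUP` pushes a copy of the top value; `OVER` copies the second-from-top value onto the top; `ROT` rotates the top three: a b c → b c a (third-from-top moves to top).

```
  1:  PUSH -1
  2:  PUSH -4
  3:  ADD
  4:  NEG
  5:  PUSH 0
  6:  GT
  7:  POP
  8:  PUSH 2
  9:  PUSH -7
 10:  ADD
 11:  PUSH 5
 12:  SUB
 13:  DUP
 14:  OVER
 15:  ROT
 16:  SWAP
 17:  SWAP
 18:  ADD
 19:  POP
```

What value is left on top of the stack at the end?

-10

PUSH -1 → [-1]
PUSH -4 → [-1, -4]
ADD     → [-5]
NEG     → [5]
PUSH 0  → [5, 0]
GT      → [1]
POP     → []
PUSH 2  → [2]
PUSH -7 → [2, -7]
ADD     → [-5]
PUSH 5  → [-5, 5]
SUB     → [-10]
DUP     → [-10, -10]
OVER    → [-10, -10, -10]
ROT     → [-10, -10, -10]
SWAP    → [-10, -10, -10]
SWAP    → [-10, -10, -10]
ADD     → [-10, -20]
POP     → [-10]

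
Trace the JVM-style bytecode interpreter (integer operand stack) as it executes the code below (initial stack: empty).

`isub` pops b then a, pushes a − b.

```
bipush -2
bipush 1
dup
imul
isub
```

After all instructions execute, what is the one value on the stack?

-3

bipush -2 → -2
bipush 1  → -2 1
dup       → -2 1 1
imul      → -2 1
isub      → -3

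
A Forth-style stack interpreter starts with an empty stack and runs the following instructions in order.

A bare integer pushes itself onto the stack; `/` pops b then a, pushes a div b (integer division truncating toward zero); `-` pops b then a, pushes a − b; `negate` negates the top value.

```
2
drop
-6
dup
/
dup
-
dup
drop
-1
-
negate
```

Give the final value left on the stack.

2      -> [2]
drop   -> []
-6     -> [-6]
dup    -> [-6, -6]
/      -> [1]
dup    -> [1, 1]
-      -> [0]
dup    -> [0, 0]
drop   -> [0]
-1     -> [0, -1]
-      -> [1]
negate -> [-1]

-1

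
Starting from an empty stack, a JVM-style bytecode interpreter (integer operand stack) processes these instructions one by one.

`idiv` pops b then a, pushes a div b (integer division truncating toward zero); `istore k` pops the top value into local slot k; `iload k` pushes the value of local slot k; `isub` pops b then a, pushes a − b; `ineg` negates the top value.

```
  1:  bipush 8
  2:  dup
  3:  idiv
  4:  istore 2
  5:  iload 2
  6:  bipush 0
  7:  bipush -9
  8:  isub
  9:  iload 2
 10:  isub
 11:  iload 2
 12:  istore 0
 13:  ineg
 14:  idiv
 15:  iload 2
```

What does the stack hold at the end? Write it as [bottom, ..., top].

bipush 8  -> [8]
dup       -> [8, 8]
idiv      -> [1]
istore 2  -> []
iload 2   -> [1]
bipush 0  -> [1, 0]
bipush -9 -> [1, 0, -9]
isub      -> [1, 9]
iload 2   -> [1, 9, 1]
isub      -> [1, 8]
iload 2   -> [1, 8, 1]
istore 0  -> [1, 8]
ineg      -> [1, -8]
idiv      -> [0]
iload 2   -> [0, 1]

[0, 1]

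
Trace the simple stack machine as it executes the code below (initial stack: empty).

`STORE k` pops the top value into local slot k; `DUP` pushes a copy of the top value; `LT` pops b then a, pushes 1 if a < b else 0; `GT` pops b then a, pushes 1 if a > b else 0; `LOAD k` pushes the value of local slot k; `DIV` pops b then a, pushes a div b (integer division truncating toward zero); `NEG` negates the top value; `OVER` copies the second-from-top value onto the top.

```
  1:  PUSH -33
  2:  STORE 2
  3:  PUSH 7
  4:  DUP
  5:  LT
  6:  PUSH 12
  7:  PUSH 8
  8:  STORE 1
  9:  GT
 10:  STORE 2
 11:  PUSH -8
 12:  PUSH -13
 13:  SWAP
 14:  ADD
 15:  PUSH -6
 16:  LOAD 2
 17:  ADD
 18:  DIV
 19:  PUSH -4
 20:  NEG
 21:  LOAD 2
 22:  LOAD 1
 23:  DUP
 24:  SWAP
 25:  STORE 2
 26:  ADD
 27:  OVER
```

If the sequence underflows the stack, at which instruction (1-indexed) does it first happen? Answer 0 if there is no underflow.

0

PUSH -33  [-33]
STORE 2   []
PUSH 7    [7]
DUP       [7, 7]
LT        [0]
PUSH 12   [0, 12]
PUSH 8    [0, 12, 8]
STORE 1   [0, 12]
GT        [0]
STORE 2   []
PUSH -8   [-8]
PUSH -13  [-8, -13]
SWAP      [-13, -8]
ADD       [-21]
PUSH -6   [-21, -6]
LOAD 2    [-21, -6, 0]
ADD       [-21, -6]
DIV       [3]
PUSH -4   [3, -4]
NEG       [3, 4]
LOAD 2    [3, 4, 0]
LOAD 1    [3, 4, 0, 8]
DUP       [3, 4, 0, 8, 8]
SWAP      [3, 4, 0, 8, 8]
STORE 2   [3, 4, 0, 8]
ADD       [3, 4, 8]
OVER      [3, 4, 8, 4]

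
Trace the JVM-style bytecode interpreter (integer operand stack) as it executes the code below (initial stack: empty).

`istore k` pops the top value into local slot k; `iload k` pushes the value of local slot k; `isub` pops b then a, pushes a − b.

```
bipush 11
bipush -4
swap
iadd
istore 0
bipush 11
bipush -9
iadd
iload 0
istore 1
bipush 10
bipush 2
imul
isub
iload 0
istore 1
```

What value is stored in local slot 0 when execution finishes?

7

bipush 11 : [11]
bipush -4 : [11, -4]
swap      : [-4, 11]
iadd      : [7]
istore 0  : []
bipush 11 : [11]
bipush -9 : [11, -9]
iadd      : [2]
iload 0   : [2, 7]
istore 1  : [2]
bipush 10 : [2, 10]
bipush 2  : [2, 10, 2]
imul      : [2, 20]
isub      : [-18]
iload 0   : [-18, 7]
istore 1  : [-18]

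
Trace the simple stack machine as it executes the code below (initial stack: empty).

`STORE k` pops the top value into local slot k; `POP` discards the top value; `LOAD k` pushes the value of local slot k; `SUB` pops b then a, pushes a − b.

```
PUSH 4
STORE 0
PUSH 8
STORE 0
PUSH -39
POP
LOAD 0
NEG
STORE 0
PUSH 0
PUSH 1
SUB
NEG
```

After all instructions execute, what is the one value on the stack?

1

PUSH 4    [4]
STORE 0   []
PUSH 8    [8]
STORE 0   []
PUSH -39  [-39]
POP       []
LOAD 0    [8]
NEG       [-8]
STORE 0   []
PUSH 0    [0]
PUSH 1    [0, 1]
SUB       [-1]
NEG       [1]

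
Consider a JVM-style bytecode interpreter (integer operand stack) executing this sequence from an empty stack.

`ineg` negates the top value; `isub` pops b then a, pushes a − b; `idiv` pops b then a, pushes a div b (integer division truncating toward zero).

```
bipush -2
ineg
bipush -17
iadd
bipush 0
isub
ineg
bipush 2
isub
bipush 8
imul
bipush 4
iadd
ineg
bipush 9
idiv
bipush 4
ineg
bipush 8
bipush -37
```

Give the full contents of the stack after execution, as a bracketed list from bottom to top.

bipush -2  → -2
ineg       → 2
bipush -17 → 2 -17
iadd       → -15
bipush 0   → -15 0
isub       → -15
ineg       → 15
bipush 2   → 15 2
isub       → 13
bipush 8   → 13 8
imul       → 104
bipush 4   → 104 4
iadd       → 108
ineg       → -108
bipush 9   → -108 9
idiv       → -12
bipush 4   → -12 4
ineg       → -12 -4
bipush 8   → -12 -4 8
bipush -37 → -12 -4 8 -37

[-12, -4, 8, -37]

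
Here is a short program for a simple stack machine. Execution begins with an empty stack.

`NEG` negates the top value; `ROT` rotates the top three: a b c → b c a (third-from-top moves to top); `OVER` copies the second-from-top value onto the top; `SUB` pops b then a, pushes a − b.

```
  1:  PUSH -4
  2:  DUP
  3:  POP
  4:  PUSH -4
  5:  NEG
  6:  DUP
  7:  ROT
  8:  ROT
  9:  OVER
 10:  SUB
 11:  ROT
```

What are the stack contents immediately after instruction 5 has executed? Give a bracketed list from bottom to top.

[-4, 4]

PUSH -4 → -4
DUP     → -4 -4
POP     → -4
PUSH -4 → -4 -4
NEG     → -4 4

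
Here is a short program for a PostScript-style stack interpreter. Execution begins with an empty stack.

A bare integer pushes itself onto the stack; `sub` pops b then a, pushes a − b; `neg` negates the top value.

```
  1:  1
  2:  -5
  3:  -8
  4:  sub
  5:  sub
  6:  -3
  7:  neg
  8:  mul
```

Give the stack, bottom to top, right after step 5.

1   : 1
-5  : 1 -5
-8  : 1 -5 -8
sub : 1 3
sub : -2

[-2]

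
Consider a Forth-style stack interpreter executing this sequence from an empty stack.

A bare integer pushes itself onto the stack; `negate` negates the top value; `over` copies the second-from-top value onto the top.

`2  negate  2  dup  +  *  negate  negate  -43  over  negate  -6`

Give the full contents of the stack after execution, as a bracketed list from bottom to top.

2       [2]
negate  [-2]
2       [-2, 2]
dup     [-2, 2, 2]
+       [-2, 4]
*       [-8]
negate  [8]
negate  [-8]
-43     [-8, -43]
over    [-8, -43, -8]
negate  [-8, -43, 8]
-6      [-8, -43, 8, -6]

[-8, -43, 8, -6]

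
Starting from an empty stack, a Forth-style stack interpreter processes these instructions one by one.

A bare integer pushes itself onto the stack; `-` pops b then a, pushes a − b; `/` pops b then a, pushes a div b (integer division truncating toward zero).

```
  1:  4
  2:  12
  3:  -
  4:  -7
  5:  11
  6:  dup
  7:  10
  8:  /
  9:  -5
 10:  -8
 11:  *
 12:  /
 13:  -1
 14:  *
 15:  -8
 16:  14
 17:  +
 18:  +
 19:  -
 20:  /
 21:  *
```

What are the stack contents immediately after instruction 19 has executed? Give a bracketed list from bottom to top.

4   : [4]
12  : [4, 12]
-   : [-8]
-7  : [-8, -7]
11  : [-8, -7, 11]
dup : [-8, -7, 11, 11]
10  : [-8, -7, 11, 11, 10]
/   : [-8, -7, 11, 1]
-5  : [-8, -7, 11, 1, -5]
-8  : [-8, -7, 11, 1, -5, -8]
*   : [-8, -7, 11, 1, 40]
/   : [-8, -7, 11, 0]
-1  : [-8, -7, 11, 0, -1]
*   : [-8, -7, 11, 0]
-8  : [-8, -7, 11, 0, -8]
14  : [-8, -7, 11, 0, -8, 14]
+   : [-8, -7, 11, 0, 6]
+   : [-8, -7, 11, 6]
-   : [-8, -7, 5]

[-8, -7, 5]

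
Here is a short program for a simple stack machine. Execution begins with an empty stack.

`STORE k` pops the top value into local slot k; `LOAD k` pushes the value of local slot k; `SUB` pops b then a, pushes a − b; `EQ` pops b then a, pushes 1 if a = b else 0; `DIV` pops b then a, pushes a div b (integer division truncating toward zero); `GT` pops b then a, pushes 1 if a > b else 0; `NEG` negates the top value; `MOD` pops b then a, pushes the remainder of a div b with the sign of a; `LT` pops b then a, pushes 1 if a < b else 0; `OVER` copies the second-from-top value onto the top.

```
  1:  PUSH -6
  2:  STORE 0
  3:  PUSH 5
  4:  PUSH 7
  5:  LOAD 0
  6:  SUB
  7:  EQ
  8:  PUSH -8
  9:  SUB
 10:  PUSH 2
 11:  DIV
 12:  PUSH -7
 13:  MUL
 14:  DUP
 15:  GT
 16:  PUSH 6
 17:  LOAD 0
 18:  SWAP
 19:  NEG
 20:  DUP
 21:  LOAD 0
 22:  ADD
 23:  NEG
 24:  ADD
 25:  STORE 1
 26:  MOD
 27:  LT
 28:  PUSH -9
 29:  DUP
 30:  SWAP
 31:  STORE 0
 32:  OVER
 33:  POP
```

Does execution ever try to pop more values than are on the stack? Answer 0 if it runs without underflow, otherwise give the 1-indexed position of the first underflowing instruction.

27

PUSH -6 -> [-6]
STORE 0 -> []
PUSH 5  -> [5]
PUSH 7  -> [5, 7]
LOAD 0  -> [5, 7, -6]
SUB     -> [5, 13]
EQ      -> [0]
PUSH -8 -> [0, -8]
SUB     -> [8]
PUSH 2  -> [8, 2]
DIV     -> [4]
PUSH -7 -> [4, -7]
MUL     -> [-28]
DUP     -> [-28, -28]
GT      -> [0]
PUSH 6  -> [0, 6]
LOAD 0  -> [0, 6, -6]
SWAP    -> [0, -6, 6]
NEG     -> [0, -6, -6]
DUP     -> [0, -6, -6, -6]
LOAD 0  -> [0, -6, -6, -6, -6]
ADD     -> [0, -6, -6, -12]
NEG     -> [0, -6, -6, 12]
ADD     -> [0, -6, 6]
STORE 1 -> [0, -6]
MOD     -> [0]
LT  — needs 2 operands, stack has 1 → underflow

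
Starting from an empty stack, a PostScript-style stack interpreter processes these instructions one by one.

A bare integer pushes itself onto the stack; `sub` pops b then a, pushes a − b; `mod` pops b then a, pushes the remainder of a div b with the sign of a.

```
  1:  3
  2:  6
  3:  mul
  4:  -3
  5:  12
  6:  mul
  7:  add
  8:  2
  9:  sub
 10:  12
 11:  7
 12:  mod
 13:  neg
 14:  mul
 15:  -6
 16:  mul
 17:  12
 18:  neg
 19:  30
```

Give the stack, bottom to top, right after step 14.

3   : [3]
6   : [3, 6]
mul : [18]
-3  : [18, -3]
12  : [18, -3, 12]
mul : [18, -36]
add : [-18]
2   : [-18, 2]
sub : [-20]
12  : [-20, 12]
7   : [-20, 12, 7]
mod : [-20, 5]
neg : [-20, -5]
mul : [100]

[100]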